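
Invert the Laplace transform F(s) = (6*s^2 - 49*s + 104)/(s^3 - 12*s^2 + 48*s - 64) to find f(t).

Factor the denominator: s^3 - 12*s^2 + 48*s - 64 = (s - 4)^3.
Partial fraction decomposition gives [6/(s - 4)] + [-1/(s - 4)^2] + [4/(s - 4)^3].
Invert each term: 6/(s - 4) ↔ 6e^(4t); -1/(s - 4)^2 ↔ -t·e^(4t); 4/(s - 4)^3 ↔ (2)t^2·e^(4t).

f(t) = 2*t^2*exp(4*t) - t*exp(4*t) + 6*exp(4*t)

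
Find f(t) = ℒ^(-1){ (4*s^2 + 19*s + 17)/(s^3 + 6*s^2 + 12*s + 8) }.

f(t) = -5*t^2*exp(-2*t)/2 + 3*t*exp(-2*t) + 4*exp(-2*t)

Factor the denominator: s^3 + 6*s^2 + 12*s + 8 = (s + 2)^3.
Partial fraction decomposition gives [4/(s + 2)] + [3/(s + 2)^2] + [-5/(s + 2)^3].
Invert each term: 4/(s + 2) ↔ 4e^(-2t); 3/(s + 2)^2 ↔ 3t·e^(-2t); -5/(s + 2)^3 ↔ (-5/2)t^2·e^(-2t).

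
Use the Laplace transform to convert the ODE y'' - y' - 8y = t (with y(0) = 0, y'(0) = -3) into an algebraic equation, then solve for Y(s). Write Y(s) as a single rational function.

Y(s) = (-3*s^2 + 1)/(s^4 - s^3 - 8*s^2)

Apply the Laplace transform to the equation.
Using L{y''} = s^2 Y - s·y(0) - y'(0) and L{y'} = sY - y(0), with y(0) = 0, y'(0) = -3, the left side becomes (s^2 - s - 8)Y - (-3).
The right side is L{t} = s^(-2).
So (s^2 - s - 8)Y = s^(-2) + (-3).
Divide through and combine into a single rational function.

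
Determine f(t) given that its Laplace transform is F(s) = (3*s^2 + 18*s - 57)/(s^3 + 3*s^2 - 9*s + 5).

f(t) = -6*t*exp(t) + 5*exp(t) - 2*exp(-5*t)

Factor the denominator: s^3 + 3*s^2 - 9*s + 5 = (s - 1)^2*(s + 5).
Partial fraction decomposition gives [5/(s - 1)] + [-6/(s - 1)^2] + [-2/(s + 5)].
Invert each term: 5/(s - 1) ↔ 5e^(t); -6/(s - 1)^2 ↔ -6t·e^(t); -2/(s + 5) ↔ -2e^(-5t).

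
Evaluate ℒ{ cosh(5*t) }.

L{cosh(5t)} = s/(s^2 - 25).

s/(s^2 - 25)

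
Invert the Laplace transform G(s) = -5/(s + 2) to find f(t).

Since L{e^(-2t)} = 1/(s + 2), the inverse is e^(-2*t), scaled by -5.

f(t) = -5*exp(-2*t)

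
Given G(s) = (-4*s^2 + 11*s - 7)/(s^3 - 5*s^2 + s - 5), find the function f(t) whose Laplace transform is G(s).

Factor the denominator: s^3 - 5*s^2 + s - 5 = (s - 5)*(s^2 + 1).
Partial fraction decomposition gives [-2/(s - 5)] + [-2*s/(s^2 + 1)] + [1/(s^2 + 1)].
Invert each term: -2/(s - 5) ↔ -2e^(5t); -2·s/(s^2 + 1) ↔ -2cos(t); 1·1/(s^2 + 1) ↔ sin(t).

f(t) = -2*exp(5*t) + sin(t) - 2*cos(t)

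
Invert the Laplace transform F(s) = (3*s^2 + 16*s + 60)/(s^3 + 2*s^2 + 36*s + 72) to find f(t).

Factor the denominator: s^3 + 2*s^2 + 36*s + 72 = (s + 2)*(s^2 + 36).
Partial fraction decomposition gives [1/(s + 2)] + [2*s/(s^2 + 36)] + [12/(s^2 + 36)].
Invert each term: 1/(s + 2) ↔ e^(-2t); 2·s/(s^2 + 36) ↔ 2cos(6t); 2·6/(s^2 + 36) ↔ 2sin(6t).

f(t) = 2*sin(6*t) + 2*cos(6*t) + exp(-2*t)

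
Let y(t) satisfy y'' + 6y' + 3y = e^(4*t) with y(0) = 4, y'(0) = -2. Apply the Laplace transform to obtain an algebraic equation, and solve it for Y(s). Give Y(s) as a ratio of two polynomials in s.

Y(s) = (4*s^2 + 6*s - 87)/(s^3 + 2*s^2 - 21*s - 12)

Apply the Laplace transform to the equation.
With L{y''} = s^2 Y - s·y(0) - y'(0) and L{y'} = sY - y(0), with y(0) = 4, y'(0) = -2: the LHS transforms to (s^2 + 6*s + 3)Y - (4*s + 22).
The right side is L{e^(4*t)} = 1/(s - 4).
So (s^2 + 6*s + 3)Y = 1/(s - 4) + (4*s + 22).
Isolate Y and clear denominators.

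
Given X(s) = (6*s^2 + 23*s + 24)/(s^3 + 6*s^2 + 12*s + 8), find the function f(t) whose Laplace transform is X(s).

Factor the denominator: s^3 + 6*s^2 + 12*s + 8 = (s + 2)^3.
Partial fraction decomposition gives [6/(s + 2)] + [-1/(s + 2)^2] + [2/(s + 2)^3].
Invert each term: 6/(s + 2) ↔ 6e^(-2t); -1/(s + 2)^2 ↔ -t·e^(-2t); 2/(s + 2)^3 ↔ (1)t^2·e^(-2t).

f(t) = t^2*exp(-2*t) - t*exp(-2*t) + 6*exp(-2*t)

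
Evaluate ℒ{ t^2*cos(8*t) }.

L{cos(8t)} = s/(s^2 + 64).
Then apply L{t^2·g(t)} = (-1)^2 d^2/ds^2[G(s)] with G(s) = s/(s^2 + 64):
differentiating 2 times and applying the sign gives 2*s*(s^2 - 192)/(s^2 + 64)^3.

2*s*(s^2 - 192)/(s^2 + 64)^3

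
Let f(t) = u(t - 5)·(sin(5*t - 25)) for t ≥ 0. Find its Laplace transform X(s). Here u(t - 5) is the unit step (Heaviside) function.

By the second shifting theorem, L{u(t - c)·g(t - c)} = e^(-cs)·G(s) with c = 5 and G(s) = L{g(t)}.
L{sin(5t)} = 5/(s^2 + 25).

X(s) = 5*exp(-5*s)/(s^2 + 25)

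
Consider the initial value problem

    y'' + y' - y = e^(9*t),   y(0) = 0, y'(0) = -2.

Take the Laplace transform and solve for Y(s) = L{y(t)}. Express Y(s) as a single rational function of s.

Y(s) = (-2*s + 19)/(s^3 - 8*s^2 - 10*s + 9)

Laplace-transform each side.
Using L{y''} = s^2 Y - s·y(0) - y'(0) and L{y'} = sY - y(0), with y(0) = 0, y'(0) = -2, the left side becomes (s^2 + s - 1)Y - (-2).
The right side is L{e^(9*t)} = 1/(s - 9).
So (s^2 + s - 1)Y = 1/(s - 9) + (-2).
Isolate Y and clear denominators.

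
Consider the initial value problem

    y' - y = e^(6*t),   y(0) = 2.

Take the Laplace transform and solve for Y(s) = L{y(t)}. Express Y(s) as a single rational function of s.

Transform both sides with L{·}.
The derivative rules (L{y'} = sY - y(0) = sY - 2) turn the left side into (s - 1)Y - (2).
The right side is L{e^(6*t)} = 1/(s - 6).
So (s - 1)Y = 1/(s - 6) + (2).
Isolate Y and clear denominators.

Y(s) = (2*s - 11)/(s^2 - 7*s + 6)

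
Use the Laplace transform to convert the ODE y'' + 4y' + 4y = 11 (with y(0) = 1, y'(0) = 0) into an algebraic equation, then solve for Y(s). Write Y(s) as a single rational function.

Transform both sides with L{·}.
The derivative rules (L{y''} = s^2 Y - s·y(0) - y'(0) and L{y'} = sY - y(0), with y(0) = 1, y'(0) = 0) turn the left side into (s^2 + 4*s + 4)Y - (s + 4).
The right side is L{11} = 11/s.
So (s^2 + 4*s + 4)Y = 11/s + (s + 4).
Solve for Y(s) and write it as one ratio of polynomials.

Y(s) = (s^2 + 4*s + 11)/(s^3 + 4*s^2 + 4*s)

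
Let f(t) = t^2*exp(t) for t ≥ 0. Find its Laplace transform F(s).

L{e^(t)} = 1/(s - 1).
Then apply L{t^2·g(t)} = (-1)^2 d^2/ds^2[G(s)] with G(s) = 1/(s - 1):
differentiating 2 times and applying the sign gives 2/(s - 1)^3.

F(s) = 2/(s - 1)^3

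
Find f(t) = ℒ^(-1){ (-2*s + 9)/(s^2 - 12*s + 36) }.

Factor the denominator: s^2 - 12*s + 36 = (s - 6)^2.
Partial fraction decomposition gives [-2/(s - 6)] + [-3/(s - 6)^2].
Invert each term: -2/(s - 6) ↔ -2e^(6t); -3/(s - 6)^2 ↔ -3t·e^(6t).

f(t) = -3*t*exp(6*t) - 2*exp(6*t)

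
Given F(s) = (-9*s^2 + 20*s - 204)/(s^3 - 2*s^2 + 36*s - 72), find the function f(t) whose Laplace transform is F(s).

f(t) = -5*exp(2*t) + 2*sin(6*t) - 4*cos(6*t)

Factor the denominator: s^3 - 2*s^2 + 36*s - 72 = (s - 2)*(s^2 + 36).
Partial fraction decomposition gives [-5/(s - 2)] + [-4*s/(s^2 + 36)] + [12/(s^2 + 36)].
Invert each term: -5/(s - 2) ↔ -5e^(2t); -4·s/(s^2 + 36) ↔ -4cos(6t); 2·6/(s^2 + 36) ↔ 2sin(6t).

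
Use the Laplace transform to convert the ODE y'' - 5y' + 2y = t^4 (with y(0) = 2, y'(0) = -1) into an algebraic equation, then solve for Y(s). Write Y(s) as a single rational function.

Y(s) = (2*s^6 - 11*s^5 + 24)/(s^7 - 5*s^6 + 2*s^5)

Transform both sides with L{·}.
With L{y''} = s^2 Y - s·y(0) - y'(0) and L{y'} = sY - y(0), with y(0) = 2, y'(0) = -1: the LHS transforms to (s^2 - 5*s + 2)Y - (2*s - 11).
The right side is L{t^4} = 24/s^5.
So (s^2 - 5*s + 2)Y = 24/s^5 + (2*s - 11).
Divide through and combine into a single rational function.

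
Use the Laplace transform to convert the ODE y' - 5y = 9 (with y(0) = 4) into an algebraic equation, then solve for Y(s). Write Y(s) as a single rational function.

Laplace-transform each side.
The derivative rules (L{y'} = sY - y(0) = sY - 4) turn the left side into (s - 5)Y - (4).
The right side is L{9} = 9/s.
So (s - 5)Y = 9/s + (4).
Divide through and combine into a single rational function.

Y(s) = (4*s + 9)/(s^2 - 5*s)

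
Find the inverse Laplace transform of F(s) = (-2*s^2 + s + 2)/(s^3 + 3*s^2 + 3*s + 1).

Factor the denominator: s^3 + 3*s^2 + 3*s + 1 = (s + 1)^3.
Partial fraction decomposition gives [-2/(s + 1)] + [5/(s + 1)^2] + [-1/(s + 1)^3].
Invert each term: -2/(s + 1) ↔ -2e^(-t); 5/(s + 1)^2 ↔ 5t·e^(-t); -1/(s + 1)^3 ↔ (-1/2)t^2·e^(-t).

-t^2*exp(-t)/2 + 5*t*exp(-t) - 2*exp(-t)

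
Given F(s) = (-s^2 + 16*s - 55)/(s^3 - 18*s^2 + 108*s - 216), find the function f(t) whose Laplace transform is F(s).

Factor the denominator: s^3 - 18*s^2 + 108*s - 216 = (s - 6)^3.
Partial fraction decomposition gives [-1/(s - 6)] + [4/(s - 6)^2] + [5/(s - 6)^3].
Invert each term: -1/(s - 6) ↔ -e^(6t); 4/(s - 6)^2 ↔ 4t·e^(6t); 5/(s - 6)^3 ↔ (5/2)t^2·e^(6t).

f(t) = 5*t^2*exp(6*t)/2 + 4*t*exp(6*t) - exp(6*t)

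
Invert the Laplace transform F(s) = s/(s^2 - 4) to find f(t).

f(t) = cosh(2*t)

Since L{cosh(2t)} = s/(s^2 - 4), the inverse is cosh(2*t).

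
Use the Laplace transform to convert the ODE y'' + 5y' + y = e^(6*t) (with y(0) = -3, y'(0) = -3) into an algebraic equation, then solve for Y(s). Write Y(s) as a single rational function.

Laplace-transform each side.
With L{y''} = s^2 Y - s·y(0) - y'(0) and L{y'} = sY - y(0), with y(0) = -3, y'(0) = -3: the LHS transforms to (s^2 + 5*s + 1)Y - (-3*s - 18).
The right side is L{e^(6*t)} = 1/(s - 6).
So (s^2 + 5*s + 1)Y = 1/(s - 6) + (-3*s - 18).
Divide through and combine into a single rational function.

Y(s) = (-3*s^2 + 109)/(s^3 - s^2 - 29*s - 6)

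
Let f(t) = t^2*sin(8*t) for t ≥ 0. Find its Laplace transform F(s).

L{sin(8t)} = 8/(s^2 + 64).
Then apply L{t^2·g(t)} = (-1)^2 d^2/ds^2[G(s)] with G(s) = 8/(s^2 + 64):
differentiating 2 times and applying the sign gives 16*(3*s^2 - 64)/(s^2 + 64)^3.

F(s) = 16*(3*s^2 - 64)/(s^2 + 64)^3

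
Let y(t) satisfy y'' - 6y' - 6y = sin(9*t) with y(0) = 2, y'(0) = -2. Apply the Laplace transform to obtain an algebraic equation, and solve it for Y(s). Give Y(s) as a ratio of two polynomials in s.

Y(s) = (2*s^3 - 14*s^2 + 162*s - 1125)/(s^4 - 6*s^3 + 75*s^2 - 486*s - 486)

Laplace-transform each side.
The derivative rules (L{y''} = s^2 Y - s·y(0) - y'(0) and L{y'} = sY - y(0), with y(0) = 2, y'(0) = -2) turn the left side into (s^2 - 6*s - 6)Y - (2*s - 14).
The right side is L{sin(9*t)} = 9/(s^2 + 81).
So (s^2 - 6*s - 6)Y = 9/(s^2 + 81) + (2*s - 14).
Solve for Y(s) and write it as one ratio of polynomials.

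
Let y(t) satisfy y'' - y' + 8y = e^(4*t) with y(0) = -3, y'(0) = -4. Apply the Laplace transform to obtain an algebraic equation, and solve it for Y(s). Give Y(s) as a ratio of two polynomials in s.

Y(s) = (-3*s^2 + 11*s + 5)/(s^3 - 5*s^2 + 12*s - 32)

Transform both sides with L{·}.
The derivative rules (L{y''} = s^2 Y - s·y(0) - y'(0) and L{y'} = sY - y(0), with y(0) = -3, y'(0) = -4) turn the left side into (s^2 - s + 8)Y - (-3*s - 1).
The right side is L{e^(4*t)} = 1/(s - 4).
So (s^2 - s + 8)Y = 1/(s - 4) + (-3*s - 1).
Divide through and combine into a single rational function.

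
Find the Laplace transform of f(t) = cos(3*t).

L{cos(3t)} = s/(s^2 + 9).

s/(s^2 + 9)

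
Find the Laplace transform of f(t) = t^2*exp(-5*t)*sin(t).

2*(3*s^2 + 30*s + 74)/(s^2 + 10*s + 26)^3

L{sin(t)} = 1/(s^2 + 1).
Multiplying by e^(-5t) shifts s → s + 5, so L{exp(-5*t)*sin(t)} = 1/((s + 5)^2 + 1).
Then apply L{t^2·g(t)} = (-1)^2 d^2/ds^2[H(s)] with H(s) = 1/((s + 5)^2 + 1):
differentiating 2 times and applying the sign gives 2*(3*s^2 + 30*s + 74)/(s^2 + 10*s + 26)^3.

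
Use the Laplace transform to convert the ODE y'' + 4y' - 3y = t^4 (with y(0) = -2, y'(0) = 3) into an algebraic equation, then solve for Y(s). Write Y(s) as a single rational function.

Y(s) = (-2*s^6 - 5*s^5 + 24)/(s^7 + 4*s^6 - 3*s^5)

Take the Laplace transform of both sides.
With L{y''} = s^2 Y - s·y(0) - y'(0) and L{y'} = sY - y(0), with y(0) = -2, y'(0) = 3: the LHS transforms to (s^2 + 4*s - 3)Y - (-2*s - 5).
The right side is L{t^4} = 24/s^5.
So (s^2 + 4*s - 3)Y = 24/s^5 + (-2*s - 5).
Divide through and combine into a single rational function.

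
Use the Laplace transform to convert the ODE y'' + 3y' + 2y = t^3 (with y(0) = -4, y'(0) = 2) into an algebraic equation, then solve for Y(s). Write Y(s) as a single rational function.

Laplace-transform each side.
Using L{y''} = s^2 Y - s·y(0) - y'(0) and L{y'} = sY - y(0), with y(0) = -4, y'(0) = 2, the left side becomes (s^2 + 3*s + 2)Y - (-4*s - 10).
The right side is L{t^3} = 6/s^4.
So (s^2 + 3*s + 2)Y = 6/s^4 + (-4*s - 10).
Divide through and combine into a single rational function.

Y(s) = (-4*s^4 - 6*s^3 + 6*s^2 - 6*s + 6)/(s^5 + 2*s^4)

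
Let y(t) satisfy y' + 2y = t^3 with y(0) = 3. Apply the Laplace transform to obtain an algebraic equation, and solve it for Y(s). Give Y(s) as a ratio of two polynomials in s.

Laplace-transform each side.
The derivative rules (L{y'} = sY - y(0) = sY - 3) turn the left side into (s + 2)Y - (3).
The right side is L{t^3} = 6/s^4.
So (s + 2)Y = 6/s^4 + (3).
Divide through and combine into a single rational function.

Y(s) = (3*s^4 + 6)/(s^5 + 2*s^4)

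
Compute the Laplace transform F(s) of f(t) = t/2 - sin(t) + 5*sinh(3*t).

F(s) = -1/(s^2 + 1) + 15/(s^2 - 9) + 1/(2*s^2)

Apply the Laplace transform termwise.
(-1)·[L{sin(t)} = 1/(s^2 + 1)]; (1/2)·[L{t} = 1!/s^2 = 1/s^2]; (5)·[L{sinh(3t)} = 3/(s^2 - 9)].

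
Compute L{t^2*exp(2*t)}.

2/(s - 2)^3

L{e^(2t)} = 1/(s - 2).
Then apply L{t^2·g(t)} = (-1)^2 d^2/ds^2[G(s)] with G(s) = 1/(s - 2):
differentiating 2 times and applying the sign gives 2/(s - 2)^3.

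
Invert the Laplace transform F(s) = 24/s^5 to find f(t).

Since L{t^4} = 4!/s^5 = 24/s^5, the inverse is t^4.

f(t) = t^4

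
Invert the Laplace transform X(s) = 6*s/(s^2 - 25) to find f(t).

f(t) = 6*cosh(5*t)

Since L{cosh(5t)} = s/(s^2 - 25), the inverse is cosh(5*t), scaled by 6.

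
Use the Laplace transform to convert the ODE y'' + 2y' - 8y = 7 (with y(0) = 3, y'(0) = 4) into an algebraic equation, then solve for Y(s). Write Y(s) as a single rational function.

Take the Laplace transform of both sides.
Using L{y''} = s^2 Y - s·y(0) - y'(0) and L{y'} = sY - y(0), with y(0) = 3, y'(0) = 4, the left side becomes (s^2 + 2*s - 8)Y - (3*s + 10).
The right side is L{7} = 7/s.
So (s^2 + 2*s - 8)Y = 7/s + (3*s + 10).
Isolate Y and clear denominators.

Y(s) = (3*s^2 + 10*s + 7)/(s^3 + 2*s^2 - 8*s)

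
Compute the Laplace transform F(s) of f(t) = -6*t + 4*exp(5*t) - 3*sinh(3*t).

The transform is linear, so treat each term independently.
(4)·[L{e^(5t)} = 1/(s - 5)]; (-3)·[L{sinh(3t)} = 3/(s^2 - 9)]; (-6)·[L{t} = 1!/s^2 = 1/s^2].

F(s) = -9/(s^2 - 9) + 4/(s - 5) - 6/s^2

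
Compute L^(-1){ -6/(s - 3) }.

-6*exp(3*t)

Since L{e^(3t)} = 1/(s - 3), the inverse is e^(3*t), scaled by -6.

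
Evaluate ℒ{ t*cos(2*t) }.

L{cos(2t)} = s/(s^2 + 4).
Then apply L{t·g(t)} = -d/ds[H(s)] with H(s) = s/(s^2 + 4):
differentiating 1 time and applying the sign gives (s - 2)*(s + 2)/(s^2 + 4)^2.

(s - 2)*(s + 2)/(s^2 + 4)^2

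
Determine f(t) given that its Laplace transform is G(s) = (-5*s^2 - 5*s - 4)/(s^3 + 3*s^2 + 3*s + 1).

f(t) = -2*t^2*exp(-t) + 5*t*exp(-t) - 5*exp(-t)

Factor the denominator: s^3 + 3*s^2 + 3*s + 1 = (s + 1)^3.
Partial fraction decomposition gives [-5/(s + 1)] + [5/(s + 1)^2] + [-4/(s + 1)^3].
Invert each term: -5/(s + 1) ↔ -5e^(-t); 5/(s + 1)^2 ↔ 5t·e^(-t); -4/(s + 1)^3 ↔ (-2)t^2·e^(-t).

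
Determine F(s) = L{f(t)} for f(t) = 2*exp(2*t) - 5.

F(s) = 2/(s - 2) - 5/s

By linearity of the Laplace transform, transform each term separately.
(2)·[L{e^(2t)} = 1/(s - 2)]; L{-5} = -5/s.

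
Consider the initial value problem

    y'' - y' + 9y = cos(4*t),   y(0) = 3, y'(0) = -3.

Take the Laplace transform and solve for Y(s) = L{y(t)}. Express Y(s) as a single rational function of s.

Laplace-transform each side.
The derivative rules (L{y''} = s^2 Y - s·y(0) - y'(0) and L{y'} = sY - y(0), with y(0) = 3, y'(0) = -3) turn the left side into (s^2 - s + 9)Y - (3*s - 6).
The right side is L{cos(4*t)} = s/(s^2 + 16).
So (s^2 - s + 9)Y = s/(s^2 + 16) + (3*s - 6).
Solve for Y(s) and write it as one ratio of polynomials.

Y(s) = (3*s^3 - 6*s^2 + 49*s - 96)/(s^4 - s^3 + 25*s^2 - 16*s + 144)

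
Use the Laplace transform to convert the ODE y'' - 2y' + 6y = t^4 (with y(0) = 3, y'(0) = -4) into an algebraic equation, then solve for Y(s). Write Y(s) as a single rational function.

Y(s) = (3*s^6 - 10*s^5 + 24)/(s^7 - 2*s^6 + 6*s^5)

Transform both sides with L{·}.
Using L{y''} = s^2 Y - s·y(0) - y'(0) and L{y'} = sY - y(0), with y(0) = 3, y'(0) = -4, the left side becomes (s^2 - 2*s + 6)Y - (3*s - 10).
The right side is L{t^4} = 24/s^5.
So (s^2 - 2*s + 6)Y = 24/s^5 + (3*s - 10).
Solve for Y(s) and write it as one ratio of polynomials.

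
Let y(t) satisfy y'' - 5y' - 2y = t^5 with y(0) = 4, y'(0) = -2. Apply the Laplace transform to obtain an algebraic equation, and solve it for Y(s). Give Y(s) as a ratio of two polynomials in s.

Y(s) = (4*s^7 - 22*s^6 + 120)/(s^8 - 5*s^7 - 2*s^6)

Apply the Laplace transform to the equation.
With L{y''} = s^2 Y - s·y(0) - y'(0) and L{y'} = sY - y(0), with y(0) = 4, y'(0) = -2: the LHS transforms to (s^2 - 5*s - 2)Y - (4*s - 22).
The right side is L{t^5} = 120/s^6.
So (s^2 - 5*s - 2)Y = 120/s^6 + (4*s - 22).
Solve for Y(s) and write it as one ratio of polynomials.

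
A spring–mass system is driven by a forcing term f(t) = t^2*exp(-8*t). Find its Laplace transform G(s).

G(s) = 2/(s + 8)^3

L{e^(-8t)} = 1/(s + 8).
Then apply L{t^2·g(t)} = (-1)^2 d^2/ds^2[H(s)] with H(s) = 1/(s + 8):
differentiating 2 times and applying the sign gives 2/(s + 8)^3.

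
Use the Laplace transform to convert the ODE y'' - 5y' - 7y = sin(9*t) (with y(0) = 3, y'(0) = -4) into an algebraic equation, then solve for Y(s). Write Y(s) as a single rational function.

Y(s) = (3*s^3 - 19*s^2 + 243*s - 1530)/(s^4 - 5*s^3 + 74*s^2 - 405*s - 567)

Laplace-transform each side.
With L{y''} = s^2 Y - s·y(0) - y'(0) and L{y'} = sY - y(0), with y(0) = 3, y'(0) = -4: the LHS transforms to (s^2 - 5*s - 7)Y - (3*s - 19).
The right side is L{sin(9*t)} = 9/(s^2 + 81).
So (s^2 - 5*s - 7)Y = 9/(s^2 + 81) + (3*s - 19).
Solve for Y(s) and write it as one ratio of polynomials.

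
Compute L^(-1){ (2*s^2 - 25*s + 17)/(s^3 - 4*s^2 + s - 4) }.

-3*exp(4*t) - 5*sin(t) + 5*cos(t)

Factor the denominator: s^3 - 4*s^2 + s - 4 = (s - 4)*(s^2 + 1).
Partial fraction decomposition gives [-3/(s - 4)] + [5*s/(s^2 + 1)] + [-5/(s^2 + 1)].
Invert each term: -3/(s - 4) ↔ -3e^(4t); 5·s/(s^2 + 1) ↔ 5cos(t); -5·1/(s^2 + 1) ↔ -5sin(t).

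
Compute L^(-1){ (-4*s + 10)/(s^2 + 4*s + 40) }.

Complete the square in the denominator: s^2 + 4*s + 40 = (s + 2)^2 + 6^2.
Split the numerator to match: -4*s + 10 = -4·(s + 2) + 3·6.
Invert each term: -4·(s + 2)/((s + 2)^2 + 36) ↔ -4e^(-2t)cos(6t); 3·6/((s + 2)^2 + 36) ↔ 3e^(-2t)sin(6t).

3*exp(-2*t)*sin(6*t) - 4*exp(-2*t)*cos(6*t)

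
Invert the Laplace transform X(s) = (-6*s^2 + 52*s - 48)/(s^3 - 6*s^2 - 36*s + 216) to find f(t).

Factor the denominator: s^3 - 6*s^2 - 36*s + 216 = (s - 6)^2*(s + 6).
Partial fraction decomposition gives [-2/(s - 6)] + [4/(s - 6)^2] + [-4/(s + 6)].
Invert each term: -2/(s - 6) ↔ -2e^(6t); 4/(s - 6)^2 ↔ 4t·e^(6t); -4/(s + 6) ↔ -4e^(-6t).

f(t) = 4*t*exp(6*t) - 2*exp(6*t) - 4*exp(-6*t)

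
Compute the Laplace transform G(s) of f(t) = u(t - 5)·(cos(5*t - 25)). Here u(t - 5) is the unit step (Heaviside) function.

By the second shifting theorem, L{u(t - c)·g(t - c)} = e^(-cs)·H(s) with c = 5 and H(s) = L{g(t)}.
L{cos(5t)} = s/(s^2 + 25).

G(s) = s*exp(-5*s)/(s^2 + 25)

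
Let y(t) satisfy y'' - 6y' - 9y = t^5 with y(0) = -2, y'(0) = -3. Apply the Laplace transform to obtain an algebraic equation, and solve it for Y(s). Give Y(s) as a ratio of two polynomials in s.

Laplace-transform each side.
With L{y''} = s^2 Y - s·y(0) - y'(0) and L{y'} = sY - y(0), with y(0) = -2, y'(0) = -3: the LHS transforms to (s^2 - 6*s - 9)Y - (-2*s + 9).
The right side is L{t^5} = 120/s^6.
So (s^2 - 6*s - 9)Y = 120/s^6 + (-2*s + 9).
Isolate Y and clear denominators.

Y(s) = (-2*s^7 + 9*s^6 + 120)/(s^8 - 6*s^7 - 9*s^6)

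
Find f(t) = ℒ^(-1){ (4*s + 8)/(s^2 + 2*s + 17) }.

f(t) = exp(-t)*sin(4*t) + 4*exp(-t)*cos(4*t)

Complete the square in the denominator: s^2 + 2*s + 17 = (s + 1)^2 + 4^2.
Split the numerator to match: 4*s + 8 = 4·(s + 1) + 1·4.
Invert each term: 4·(s + 1)/((s + 1)^2 + 16) ↔ 4e^(-t)cos(4t); 1·4/((s + 1)^2 + 16) ↔ e^(-t)sin(4t).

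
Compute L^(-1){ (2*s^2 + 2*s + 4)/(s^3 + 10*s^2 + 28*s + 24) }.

2*t*exp(-2*t) - 2*exp(-2*t) + 4*exp(-6*t)

Factor the denominator: s^3 + 10*s^2 + 28*s + 24 = (s + 2)^2*(s + 6).
Partial fraction decomposition gives [-2/(s + 2)] + [2/(s + 2)^2] + [4/(s + 6)].
Invert each term: -2/(s + 2) ↔ -2e^(-2t); 2/(s + 2)^2 ↔ 2t·e^(-2t); 4/(s + 6) ↔ 4e^(-6t).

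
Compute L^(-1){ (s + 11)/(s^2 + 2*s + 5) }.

Complete the square in the denominator: s^2 + 2*s + 5 = (s + 1)^2 + 2^2.
Split the numerator to match: s + 11 = 1·(s + 1) + 5·2.
Invert each term: 1·(s + 1)/((s + 1)^2 + 4) ↔ e^(-t)cos(2t); 5·2/((s + 1)^2 + 4) ↔ 5e^(-t)sin(2t).

5*exp(-t)*sin(2*t) + exp(-t)*cos(2*t)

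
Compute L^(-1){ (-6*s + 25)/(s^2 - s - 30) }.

-exp(6*t) - 5*exp(-5*t)

Factor the denominator: s^2 - s - 30 = (s - 6)*(s + 5).
Partial fraction decomposition gives [-5/(s + 5)] + [-1/(s - 6)].
Invert each term: -5/(s + 5) ↔ -5e^(-5t); -1/(s - 6) ↔ -e^(6t).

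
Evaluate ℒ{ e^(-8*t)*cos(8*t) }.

(s + 8)/((s + 8)^2 + 64)

L{cos(8t)} = s/(s^2 + 64).
By the first shifting theorem, multiplying by e^(-8t) replaces s with s + 8.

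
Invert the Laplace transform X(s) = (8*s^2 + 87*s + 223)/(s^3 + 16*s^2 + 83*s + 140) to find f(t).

Factor the denominator: s^3 + 16*s^2 + 83*s + 140 = (s + 4)*(s + 5)*(s + 7).
Partial fraction decomposition gives [1/(s + 7)] + [6/(s + 5)] + [1/(s + 4)].
Invert each term: 1/(s + 7) ↔ e^(-7t); 6/(s + 5) ↔ 6e^(-5t); 1/(s + 4) ↔ e^(-4t).

f(t) = exp(-4*t) + 6*exp(-5*t) + exp(-7*t)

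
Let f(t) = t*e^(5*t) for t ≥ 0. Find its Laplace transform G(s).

G(s) = (s - 5)^(-2)

L{e^(5t)} = 1/(s - 5).
Then apply L{t·g(t)} = -d/ds[H(s)] with H(s) = 1/(s - 5):
differentiating 1 time and applying the sign gives (s - 5)^(-2).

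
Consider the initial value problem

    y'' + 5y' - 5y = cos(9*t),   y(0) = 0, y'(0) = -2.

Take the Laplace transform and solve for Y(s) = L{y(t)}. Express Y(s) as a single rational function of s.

Transform both sides with L{·}.
The derivative rules (L{y''} = s^2 Y - s·y(0) - y'(0) and L{y'} = sY - y(0), with y(0) = 0, y'(0) = -2) turn the left side into (s^2 + 5*s - 5)Y - (-2).
The right side is L{cos(9*t)} = s/(s^2 + 81).
So (s^2 + 5*s - 5)Y = s/(s^2 + 81) + (-2).
Solve for Y(s) and write it as one ratio of polynomials.

Y(s) = (-2*s^2 + s - 162)/(s^4 + 5*s^3 + 76*s^2 + 405*s - 405)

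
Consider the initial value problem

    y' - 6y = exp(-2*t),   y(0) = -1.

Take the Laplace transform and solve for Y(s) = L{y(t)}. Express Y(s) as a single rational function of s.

Transform both sides with L{·}.
With L{y'} = sY - y(0) = sY - (-1): the LHS transforms to (s - 6)Y - (-1).
The right side is L{exp(-2*t)} = 1/(s + 2).
So (s - 6)Y = 1/(s + 2) + (-1).
Divide through and combine into a single rational function.

Y(s) = (-s - 1)/(s^2 - 4*s - 12)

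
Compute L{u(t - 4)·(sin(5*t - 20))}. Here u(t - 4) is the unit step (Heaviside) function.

5*exp(-4*s)/(s^2 + 25)

By the second shifting theorem, L{u(t - c)·g(t - c)} = e^(-cs)·G(s) with c = 4 and G(s) = L{g(t)}.
L{sin(5t)} = 5/(s^2 + 25).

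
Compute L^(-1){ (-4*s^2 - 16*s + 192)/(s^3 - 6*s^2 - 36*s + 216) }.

-4*t*exp(6*t) - 5*exp(6*t) + exp(-6*t)

Factor the denominator: s^3 - 6*s^2 - 36*s + 216 = (s - 6)^2*(s + 6).
Partial fraction decomposition gives [-5/(s - 6)] + [-4/(s - 6)^2] + [1/(s + 6)].
Invert each term: -5/(s - 6) ↔ -5e^(6t); -4/(s - 6)^2 ↔ -4t·e^(6t); 1/(s + 6) ↔ e^(-6t).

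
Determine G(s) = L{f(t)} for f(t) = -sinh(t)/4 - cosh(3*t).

By linearity of the Laplace transform, transform each term separately.
(-1/4)·[L{sinh(t)} = 1/(s^2 - 1)]; (-1)·[L{cosh(3t)} = s/(s^2 - 9)].

G(s) = -s/(s^2 - 9) - 1/(4*(s^2 - 1))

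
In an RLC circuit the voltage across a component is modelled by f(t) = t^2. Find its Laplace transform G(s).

L{t^2} = 2!/s^3 = 2/s^3.

G(s) = 2/s^3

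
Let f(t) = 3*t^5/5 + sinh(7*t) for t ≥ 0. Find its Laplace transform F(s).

The transform is linear, so treat each term independently.
L{sinh(7t)} = 7/(s^2 - 49); (3/5)·[L{t^5} = 5!/s^6 = 120/s^6].

F(s) = 7/(s^2 - 49) + 72/s^6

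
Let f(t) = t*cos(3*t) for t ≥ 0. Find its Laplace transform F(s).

F(s) = (s - 3)*(s + 3)/(s^2 + 9)^2

L{cos(3t)} = s/(s^2 + 9).
Then apply L{t·g(t)} = -d/ds[G(s)] with G(s) = s/(s^2 + 9):
differentiating 1 time and applying the sign gives (s - 3)*(s + 3)/(s^2 + 9)^2.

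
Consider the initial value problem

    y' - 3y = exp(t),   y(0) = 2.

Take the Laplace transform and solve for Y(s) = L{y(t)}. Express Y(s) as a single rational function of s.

Laplace-transform each side.
The derivative rules (L{y'} = sY - y(0) = sY - 2) turn the left side into (s - 3)Y - (2).
The right side is L{exp(t)} = 1/(s - 1).
So (s - 3)Y = 1/(s - 1) + (2).
Isolate Y and clear denominators.

Y(s) = (2*s - 1)/(s^2 - 4*s + 3)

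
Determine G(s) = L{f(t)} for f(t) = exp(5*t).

G(s) = 1/(s - 5)

L{e^(5t)} = 1/(s - 5).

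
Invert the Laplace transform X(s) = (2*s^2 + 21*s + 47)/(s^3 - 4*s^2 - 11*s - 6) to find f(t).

Factor the denominator: s^3 - 4*s^2 - 11*s - 6 = (s - 6)*(s + 1)^2.
Partial fraction decomposition gives [-3/(s + 1)] + [-4/(s + 1)^2] + [5/(s - 6)].
Invert each term: -3/(s + 1) ↔ -3e^(-t); -4/(s + 1)^2 ↔ -4t·e^(-t); 5/(s - 6) ↔ 5e^(6t).

f(t) = -4*t*exp(-t) + 5*exp(6*t) - 3*exp(-t)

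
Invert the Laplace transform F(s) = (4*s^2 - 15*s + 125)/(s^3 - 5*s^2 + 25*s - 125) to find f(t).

Factor the denominator: s^3 - 5*s^2 + 25*s - 125 = (s - 5)*(s^2 + 25).
Partial fraction decomposition gives [3/(s - 5)] + [s/(s^2 + 25)] + [-10/(s^2 + 25)].
Invert each term: 3/(s - 5) ↔ 3e^(5t); 1·s/(s^2 + 25) ↔ cos(5t); -2·5/(s^2 + 25) ↔ -2sin(5t).

f(t) = 3*exp(5*t) - 2*sin(5*t) + cos(5*t)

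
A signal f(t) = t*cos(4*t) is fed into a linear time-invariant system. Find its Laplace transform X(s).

X(s) = (s - 4)*(s + 4)/(s^2 + 16)^2

L{cos(4t)} = s/(s^2 + 16).
Then apply L{t·g(t)} = -d/ds[G(s)] with G(s) = s/(s^2 + 16):
differentiating 1 time and applying the sign gives (s - 4)*(s + 4)/(s^2 + 16)^2.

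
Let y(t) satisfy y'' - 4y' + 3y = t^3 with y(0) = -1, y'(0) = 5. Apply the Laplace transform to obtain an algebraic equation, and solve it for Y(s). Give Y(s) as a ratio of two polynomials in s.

Apply the Laplace transform to the equation.
With L{y''} = s^2 Y - s·y(0) - y'(0) and L{y'} = sY - y(0), with y(0) = -1, y'(0) = 5: the LHS transforms to (s^2 - 4*s + 3)Y - (-s + 9).
The right side is L{t^3} = 6/s^4.
So (s^2 - 4*s + 3)Y = 6/s^4 + (-s + 9).
Divide through and combine into a single rational function.

Y(s) = (-s^5 + 9*s^4 + 6)/(s^6 - 4*s^5 + 3*s^4)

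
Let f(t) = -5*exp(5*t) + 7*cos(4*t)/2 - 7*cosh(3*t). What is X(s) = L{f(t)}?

X(s) = 7*s/(2*(s^2 + 16)) - 7*s/(s^2 - 9) - 5/(s - 5)

By linearity of the Laplace transform, transform each term separately.
(7/2)·[L{cos(4t)} = s/(s^2 + 16)]; (-7)·[L{cosh(3t)} = s/(s^2 - 9)]; (-5)·[L{e^(5t)} = 1/(s - 5)].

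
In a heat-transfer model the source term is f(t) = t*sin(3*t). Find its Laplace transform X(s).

L{sin(3t)} = 3/(s^2 + 9).
Then apply L{t·g(t)} = -d/ds[G(s)] with G(s) = 3/(s^2 + 9):
differentiating 1 time and applying the sign gives 6*s/(s^2 + 9)^2.

X(s) = 6*s/(s^2 + 9)^2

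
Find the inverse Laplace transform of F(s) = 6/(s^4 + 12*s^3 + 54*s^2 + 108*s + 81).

t^3*exp(-3*t)

Rewrite the denominator: s^4 + 12*s^3 + 54*s^2 + 108*s + 81 = (s + 3)^4.
The form in (s + 3) signals a first-shifting-theorem factor e^(-3t).
Since L{t^3} = 3!/s^4 = 6/s^4, the inverse is t^3*e^(-3*t).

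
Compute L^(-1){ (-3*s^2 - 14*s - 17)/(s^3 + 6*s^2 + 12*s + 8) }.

-t^2*exp(-2*t)/2 - 2*t*exp(-2*t) - 3*exp(-2*t)

Factor the denominator: s^3 + 6*s^2 + 12*s + 8 = (s + 2)^3.
Partial fraction decomposition gives [-3/(s + 2)] + [-2/(s + 2)^2] + [-1/(s + 2)^3].
Invert each term: -3/(s + 2) ↔ -3e^(-2t); -2/(s + 2)^2 ↔ -2t·e^(-2t); -1/(s + 2)^3 ↔ (-1/2)t^2·e^(-2t).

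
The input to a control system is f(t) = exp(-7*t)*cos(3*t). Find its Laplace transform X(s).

L{cos(3t)} = s/(s^2 + 9).
By the first shifting theorem, multiplying by e^(-7t) replaces s with s + 7.

X(s) = (s + 7)/((s + 7)^2 + 9)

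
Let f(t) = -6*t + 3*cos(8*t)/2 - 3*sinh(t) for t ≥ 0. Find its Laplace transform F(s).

By linearity of the Laplace transform, transform each term separately.
(3/2)·[L{cos(8t)} = s/(s^2 + 64)]; (-3)·[L{sinh(t)} = 1/(s^2 - 1)]; (-6)·[L{t} = 1!/s^2 = 1/s^2].

F(s) = 3*s/(2*(s^2 + 64)) - 3/(s^2 - 1) - 6/s^2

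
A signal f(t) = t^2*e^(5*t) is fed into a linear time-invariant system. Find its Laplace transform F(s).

L{e^(5t)} = 1/(s - 5).
Then apply L{t^2·g(t)} = (-1)^2 d^2/ds^2[G(s)] with G(s) = 1/(s - 5):
differentiating 2 times and applying the sign gives 2/(s - 5)^3.

F(s) = 2/(s - 5)^3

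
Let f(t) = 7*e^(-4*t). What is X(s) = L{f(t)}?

L{7} = 7/s.
By the first shifting theorem, multiplying by e^(-4t) replaces s with s + 4.

X(s) = 7/(s + 4)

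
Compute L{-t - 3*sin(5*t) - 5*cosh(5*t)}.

The transform is linear, so treat each term independently.
(-3)·[L{sin(5t)} = 5/(s^2 + 25)]; (-1)·[L{t} = 1!/s^2 = 1/s^2]; (-5)·[L{cosh(5t)} = s/(s^2 - 25)].

-5*s/(s^2 - 25) - 15/(s^2 + 25) - 1/s^2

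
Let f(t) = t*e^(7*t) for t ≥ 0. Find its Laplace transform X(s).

X(s) = (s - 7)^(-2)

L{t} = 1!/s^2 = 1/s^2.
By the first shifting theorem, multiplying by e^(7t) replaces s with s - 7.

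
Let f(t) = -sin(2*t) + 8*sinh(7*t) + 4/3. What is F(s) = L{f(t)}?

F(s) = -2/(s^2 + 4) + 56/(s^2 - 49) + 4/(3*s)

By linearity of the Laplace transform, transform each term separately.
(8)·[L{sinh(7t)} = 7/(s^2 - 49)]; L{4/3} = (4/3)/s; (-1)·[L{sin(2t)} = 2/(s^2 + 4)].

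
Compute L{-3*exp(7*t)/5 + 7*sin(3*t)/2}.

21/(2*(s^2 + 9)) - 3/(5*(s - 7))

Apply the Laplace transform termwise.
(-3/5)·[L{e^(7t)} = 1/(s - 7)]; (7/2)·[L{sin(3t)} = 3/(s^2 + 9)].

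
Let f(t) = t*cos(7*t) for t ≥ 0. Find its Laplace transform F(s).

F(s) = (s - 7)*(s + 7)/(s^2 + 49)^2

L{cos(7t)} = s/(s^2 + 49).
Then apply L{t·g(t)} = -d/ds[G(s)] with G(s) = s/(s^2 + 49):
differentiating 1 time and applying the sign gives (s - 7)*(s + 7)/(s^2 + 49)^2.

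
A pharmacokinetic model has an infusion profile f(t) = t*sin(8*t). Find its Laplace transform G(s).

G(s) = 16*s/(s^2 + 64)^2

L{sin(8t)} = 8/(s^2 + 64).
Then apply L{t·g(t)} = -d/ds[H(s)] with H(s) = 8/(s^2 + 64):
differentiating 1 time and applying the sign gives 16*s/(s^2 + 64)^2.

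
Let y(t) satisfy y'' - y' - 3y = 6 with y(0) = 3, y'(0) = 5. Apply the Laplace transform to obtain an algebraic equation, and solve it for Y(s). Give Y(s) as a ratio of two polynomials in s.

Y(s) = (3*s^2 + 2*s + 6)/(s^3 - s^2 - 3*s)

Laplace-transform each side.
With L{y''} = s^2 Y - s·y(0) - y'(0) and L{y'} = sY - y(0), with y(0) = 3, y'(0) = 5: the LHS transforms to (s^2 - s - 3)Y - (3*s + 2).
The right side is L{6} = 6/s.
So (s^2 - s - 3)Y = 6/s + (3*s + 2).
Solve for Y(s) and write it as one ratio of polynomials.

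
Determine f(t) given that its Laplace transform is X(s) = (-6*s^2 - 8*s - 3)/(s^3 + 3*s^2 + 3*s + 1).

f(t) = -t^2*exp(-t)/2 + 4*t*exp(-t) - 6*exp(-t)

Factor the denominator: s^3 + 3*s^2 + 3*s + 1 = (s + 1)^3.
Partial fraction decomposition gives [-6/(s + 1)] + [4/(s + 1)^2] + [-1/(s + 1)^3].
Invert each term: -6/(s + 1) ↔ -6e^(-t); 4/(s + 1)^2 ↔ 4t·e^(-t); -1/(s + 1)^3 ↔ (-1/2)t^2·e^(-t).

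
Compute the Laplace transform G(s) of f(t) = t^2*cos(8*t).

L{cos(8t)} = s/(s^2 + 64).
Then apply L{t^2·g(t)} = (-1)^2 d^2/ds^2[H(s)] with H(s) = s/(s^2 + 64):
differentiating 2 times and applying the sign gives 2*s*(s^2 - 192)/(s^2 + 64)^3.

G(s) = 2*s*(s^2 - 192)/(s^2 + 64)^3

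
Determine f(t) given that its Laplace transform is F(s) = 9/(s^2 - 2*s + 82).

Rewrite the denominator: s^2 - 2*s + 82 = (s - 1)^2 + 81.
The form in (s - 1) signals a first-shifting-theorem factor e^(t).
Since L{sin(9t)} = 9/(s^2 + 81), the inverse is exp(t)*sin(9*t).

f(t) = exp(t)*sin(9*t)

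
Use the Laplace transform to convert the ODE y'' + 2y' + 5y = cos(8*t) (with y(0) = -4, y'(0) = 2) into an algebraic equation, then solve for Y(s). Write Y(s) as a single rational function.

Take the Laplace transform of both sides.
The derivative rules (L{y''} = s^2 Y - s·y(0) - y'(0) and L{y'} = sY - y(0), with y(0) = -4, y'(0) = 2) turn the left side into (s^2 + 2*s + 5)Y - (-4*s - 6).
The right side is L{cos(8*t)} = s/(s^2 + 64).
So (s^2 + 2*s + 5)Y = s/(s^2 + 64) + (-4*s - 6).
Isolate Y and clear denominators.

Y(s) = (-4*s^3 - 6*s^2 - 255*s - 384)/(s^4 + 2*s^3 + 69*s^2 + 128*s + 320)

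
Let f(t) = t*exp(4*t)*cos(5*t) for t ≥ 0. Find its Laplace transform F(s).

F(s) = (s - 9)*(s + 1)/(s^2 - 8*s + 41)^2

L{cos(5t)} = s/(s^2 + 25).
Multiplying by e^(4t) shifts s → s - 4, so L{exp(4*t)*cos(5*t)} = (s - 4)/((s - 4)^2 + 25).
Then apply L{t·g(t)} = -d/ds[G(s)] with G(s) = (s - 4)/((s - 4)^2 + 25):
differentiating 1 time and applying the sign gives (s - 9)*(s + 1)/(s^2 - 8*s + 41)^2.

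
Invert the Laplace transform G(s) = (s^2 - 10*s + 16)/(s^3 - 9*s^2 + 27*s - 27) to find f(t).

f(t) = -5*t^2*exp(3*t)/2 - 4*t*exp(3*t) + exp(3*t)

Factor the denominator: s^3 - 9*s^2 + 27*s - 27 = (s - 3)^3.
Partial fraction decomposition gives [1/(s - 3)] + [-4/(s - 3)^2] + [-5/(s - 3)^3].
Invert each term: 1/(s - 3) ↔ e^(3t); -4/(s - 3)^2 ↔ -4t·e^(3t); -5/(s - 3)^3 ↔ (-5/2)t^2·e^(3t).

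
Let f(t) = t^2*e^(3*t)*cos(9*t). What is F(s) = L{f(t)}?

F(s) = 2*(s - 3)*(s^2 - 6*s - 234)/(s^2 - 6*s + 90)^3

L{cos(9t)} = s/(s^2 + 81).
Multiplying by e^(3t) shifts s → s - 3, so L{e^(3*t)*cos(9*t)} = (s - 3)/((s - 3)^2 + 81).
Then apply L{t^2·g(t)} = (-1)^2 d^2/ds^2[G(s)] with G(s) = (s - 3)/((s - 3)^2 + 81):
differentiating 2 times and applying the sign gives 2*(s - 3)*(s^2 - 6*s - 234)/(s^2 - 6*s + 90)^3.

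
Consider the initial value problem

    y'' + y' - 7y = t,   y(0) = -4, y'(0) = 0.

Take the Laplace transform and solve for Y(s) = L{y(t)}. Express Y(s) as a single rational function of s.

Apply the Laplace transform to the equation.
With L{y''} = s^2 Y - s·y(0) - y'(0) and L{y'} = sY - y(0), with y(0) = -4, y'(0) = 0: the LHS transforms to (s^2 + s - 7)Y - (-4*s - 4).
The right side is L{t} = s^(-2).
So (s^2 + s - 7)Y = s^(-2) + (-4*s - 4).
Divide through and combine into a single rational function.

Y(s) = (-4*s^3 - 4*s^2 + 1)/(s^4 + s^3 - 7*s^2)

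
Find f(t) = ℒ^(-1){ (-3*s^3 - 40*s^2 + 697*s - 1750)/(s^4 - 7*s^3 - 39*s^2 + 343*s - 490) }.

f(t) = exp(7*t) - 5*exp(5*t) - 4*exp(2*t) + 5*exp(-7*t)

Factor the denominator: s^4 - 7*s^3 - 39*s^2 + 343*s - 490 = (s - 7)*(s - 5)*(s - 2)*(s + 7).
Partial fraction decomposition gives [-5/(s - 5)] + [5/(s + 7)] + [1/(s - 7)] + [-4/(s - 2)].
Invert each term: -5/(s - 5) ↔ -5e^(5t); 5/(s + 7) ↔ 5e^(-7t); 1/(s - 7) ↔ e^(7t); -4/(s - 2) ↔ -4e^(2t).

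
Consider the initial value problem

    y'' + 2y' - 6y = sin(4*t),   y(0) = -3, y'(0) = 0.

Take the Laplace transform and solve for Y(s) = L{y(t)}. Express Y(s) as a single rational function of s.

Take the Laplace transform of both sides.
With L{y''} = s^2 Y - s·y(0) - y'(0) and L{y'} = sY - y(0), with y(0) = -3, y'(0) = 0: the LHS transforms to (s^2 + 2*s - 6)Y - (-3*s - 6).
The right side is L{sin(4*t)} = 4/(s^2 + 16).
So (s^2 + 2*s - 6)Y = 4/(s^2 + 16) + (-3*s - 6).
Solve for Y(s) and write it as one ratio of polynomials.

Y(s) = (-3*s^3 - 6*s^2 - 48*s - 92)/(s^4 + 2*s^3 + 10*s^2 + 32*s - 96)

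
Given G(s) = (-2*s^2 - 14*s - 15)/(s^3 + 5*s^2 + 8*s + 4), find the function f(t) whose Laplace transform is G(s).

Factor the denominator: s^3 + 5*s^2 + 8*s + 4 = (s + 1)*(s + 2)^2.
Partial fraction decomposition gives [1/(s + 2)] + [-5/(s + 2)^2] + [-3/(s + 1)].
Invert each term: 1/(s + 2) ↔ e^(-2t); -5/(s + 2)^2 ↔ -5t·e^(-2t); -3/(s + 1) ↔ -3e^(-t).

f(t) = -5*t*exp(-2*t) - 3*exp(-t) + exp(-2*t)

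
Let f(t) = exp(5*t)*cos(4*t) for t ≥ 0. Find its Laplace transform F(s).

F(s) = (s - 5)/((s - 5)^2 + 16)

L{cos(4t)} = s/(s^2 + 16).
By the first shifting theorem, multiplying by e^(5t) replaces s with s - 5.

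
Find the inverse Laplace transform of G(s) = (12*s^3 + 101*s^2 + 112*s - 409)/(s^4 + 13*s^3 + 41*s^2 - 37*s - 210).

Factor the denominator: s^4 + 13*s^3 + 41*s^2 - 37*s - 210 = (s - 2)*(s + 3)*(s + 5)*(s + 7).
Partial fraction decomposition gives [1/(s - 2)] + [2/(s + 5)] + [4/(s + 3)] + [5/(s + 7)].
Invert each term: 1/(s - 2) ↔ e^(2t); 2/(s + 5) ↔ 2e^(-5t); 4/(s + 3) ↔ 4e^(-3t); 5/(s + 7) ↔ 5e^(-7t).

exp(2*t) + 4*exp(-3*t) + 2*exp(-5*t) + 5*exp(-7*t)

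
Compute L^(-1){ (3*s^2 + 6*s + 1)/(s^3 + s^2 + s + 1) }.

Factor the denominator: s^3 + s^2 + s + 1 = (s + 1)*(s^2 + 1).
Partial fraction decomposition gives [-1/(s + 1)] + [4*s/(s^2 + 1)] + [2/(s^2 + 1)].
Invert each term: -1/(s + 1) ↔ -e^(-t); 4·s/(s^2 + 1) ↔ 4cos(t); 2·1/(s^2 + 1) ↔ 2sin(t).

2*sin(t) + 4*cos(t) - exp(-t)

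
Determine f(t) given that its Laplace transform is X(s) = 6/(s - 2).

Since L{e^(2t)} = 1/(s - 2), the inverse is e^(2*t), scaled by 6.

f(t) = 6*exp(2*t)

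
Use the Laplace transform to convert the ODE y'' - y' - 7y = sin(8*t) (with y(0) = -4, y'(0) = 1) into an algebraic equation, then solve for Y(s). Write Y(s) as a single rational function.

Transform both sides with L{·}.
The derivative rules (L{y''} = s^2 Y - s·y(0) - y'(0) and L{y'} = sY - y(0), with y(0) = -4, y'(0) = 1) turn the left side into (s^2 - s - 7)Y - (-4*s + 5).
The right side is L{sin(8*t)} = 8/(s^2 + 64).
So (s^2 - s - 7)Y = 8/(s^2 + 64) + (-4*s + 5).
Isolate Y and clear denominators.

Y(s) = (-4*s^3 + 5*s^2 - 256*s + 328)/(s^4 - s^3 + 57*s^2 - 64*s - 448)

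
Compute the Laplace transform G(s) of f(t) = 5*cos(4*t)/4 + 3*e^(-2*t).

G(s) = 5*s/(4*(s^2 + 16)) + 3/(s + 2)

By linearity of the Laplace transform, transform each term separately.
(5/4)·[L{cos(4t)} = s/(s^2 + 16)]; (3)·[L{e^(-2t)} = 1/(s + 2)].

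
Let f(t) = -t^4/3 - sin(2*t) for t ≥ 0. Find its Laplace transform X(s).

Apply the Laplace transform termwise.
(-1/3)·[L{t^4} = 4!/s^5 = 24/s^5]; (-1)·[L{sin(2t)} = 2/(s^2 + 4)].

X(s) = -2/(s^2 + 4) - 8/s^5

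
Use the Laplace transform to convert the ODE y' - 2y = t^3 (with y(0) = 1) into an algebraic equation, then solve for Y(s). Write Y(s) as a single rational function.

Laplace-transform each side.
Using L{y'} = sY - y(0) = sY - 1, the left side becomes (s - 2)Y - (1).
The right side is L{t^3} = 6/s^4.
So (s - 2)Y = 6/s^4 + (1).
Solve for Y(s) and write it as one ratio of polynomials.

Y(s) = (s^4 + 6)/(s^5 - 2*s^4)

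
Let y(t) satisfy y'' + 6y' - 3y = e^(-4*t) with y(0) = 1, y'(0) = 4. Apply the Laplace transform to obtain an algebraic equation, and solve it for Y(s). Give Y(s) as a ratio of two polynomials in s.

Laplace-transform each side.
The derivative rules (L{y''} = s^2 Y - s·y(0) - y'(0) and L{y'} = sY - y(0), with y(0) = 1, y'(0) = 4) turn the left side into (s^2 + 6*s - 3)Y - (s + 10).
The right side is L{e^(-4*t)} = 1/(s + 4).
So (s^2 + 6*s - 3)Y = 1/(s + 4) + (s + 10).
Isolate Y and clear denominators.

Y(s) = (s^2 + 14*s + 41)/(s^3 + 10*s^2 + 21*s - 12)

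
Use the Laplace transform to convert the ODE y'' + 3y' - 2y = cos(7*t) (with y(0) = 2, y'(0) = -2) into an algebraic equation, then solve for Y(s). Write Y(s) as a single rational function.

Take the Laplace transform of both sides.
Using L{y''} = s^2 Y - s·y(0) - y'(0) and L{y'} = sY - y(0), with y(0) = 2, y'(0) = -2, the left side becomes (s^2 + 3*s - 2)Y - (2*s + 4).
The right side is L{cos(7*t)} = s/(s^2 + 49).
So (s^2 + 3*s - 2)Y = s/(s^2 + 49) + (2*s + 4).
Isolate Y and clear denominators.

Y(s) = (2*s^3 + 4*s^2 + 99*s + 196)/(s^4 + 3*s^3 + 47*s^2 + 147*s - 98)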